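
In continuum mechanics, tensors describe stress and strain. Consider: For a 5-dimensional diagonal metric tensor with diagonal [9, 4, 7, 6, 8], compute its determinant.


For a diagonal metric, the determinant is the product of diagonal entries.
Diagonal entries: 9, 4, 7, 6, 8
det(g) = 9 * 4 * 7 * 6 * 8 = 12096

12096


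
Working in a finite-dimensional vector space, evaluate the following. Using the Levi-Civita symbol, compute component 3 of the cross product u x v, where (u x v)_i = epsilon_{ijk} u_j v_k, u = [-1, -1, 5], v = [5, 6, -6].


(u x v)_3 = sum_{j,k} epsilon_{3jk} u_j v_k. Only permutations of (1,2,3) contribute; the two non-zero terms are:
eps_{312} u_1 v_2 = 1 * -1 * 6 = -6
eps_{321} u_2 v_1 = -1 * -1 * 5 = 5
(u x v)_3 = -1

-1


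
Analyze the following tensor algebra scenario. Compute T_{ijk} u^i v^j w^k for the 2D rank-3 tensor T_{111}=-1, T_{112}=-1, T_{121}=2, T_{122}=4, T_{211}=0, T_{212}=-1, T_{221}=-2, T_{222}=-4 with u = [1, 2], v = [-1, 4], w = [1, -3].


S = sum over i,j,k of T_{ijk} u_i v_j w_k. Expanding all 8 terms:
T_{111}*u_1*v_1*w_1 = -1*1*-1*1 = 1  (running total: 1)
T_{112}*u_1*v_1*w_2 = -1*1*-1*-3 = -3  (running total: -2)
T_{121}*u_1*v_2*w_1 = 2*1*4*1 = 8  (running total: 6)
T_{122}*u_1*v_2*w_2 = 4*1*4*-3 = -48  (running total: -42)
T_{211}*u_2*v_1*w_1 = 0*2*-1*1 = 0  (running total: -42)
T_{212}*u_2*v_1*w_2 = -1*2*-1*-3 = -6  (running total: -48)
T_{221}*u_2*v_2*w_1 = -2*2*4*1 = -16  (running total: -64)
T_{222}*u_2*v_2*w_2 = -4*2*4*-3 = 96  (running total: 32)
S = 32

32


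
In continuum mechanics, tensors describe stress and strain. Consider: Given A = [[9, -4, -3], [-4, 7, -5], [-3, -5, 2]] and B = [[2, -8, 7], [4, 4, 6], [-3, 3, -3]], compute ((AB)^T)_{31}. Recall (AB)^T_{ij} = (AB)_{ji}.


(AB)^T_{ij} = (AB)_{ji} = sum_k A_{jk} B_{ki}.
For i=3, j=1 we need (AB)_{13}:
A_{11} * B_{13} = 9 * 7 = 63
A_{12} * B_{23} = -4 * 6 = -24
A_{13} * B_{33} = -3 * -3 = 9
Sum = 63 + -24 + 9 = 48

48


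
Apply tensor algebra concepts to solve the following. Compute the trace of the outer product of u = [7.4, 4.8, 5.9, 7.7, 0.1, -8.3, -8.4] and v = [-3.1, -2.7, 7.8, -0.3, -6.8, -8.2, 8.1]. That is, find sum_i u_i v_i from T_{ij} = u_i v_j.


The outer product gives T_{ij} = u_i v_j.
The trace (contraction) is Tr(T) = sum_i T_{ii} = sum_i u_i v_i.
Diagonal entries:
T_{11} = u_1 * v_1 = 7.4 * -3.1 = -22.94
T_{22} = u_2 * v_2 = 4.8 * -2.7 = -12.96
T_{33} = u_3 * v_3 = 5.9 * 7.8 = 46.02
T_{44} = u_4 * v_4 = 7.7 * -0.3 = -2.31
T_{55} = u_5 * v_5 = 0.1 * -6.8 = -0.68
T_{66} = u_6 * v_6 = -8.3 * -8.2 = 68.06
T_{77} = u_7 * v_7 = -8.4 * 8.1 = -68.04
Tr(T) = -22.94 + -12.96 + 46.02 + -2.31 + -0.68 + 68.06 + -68.04 = 7.15

7.15


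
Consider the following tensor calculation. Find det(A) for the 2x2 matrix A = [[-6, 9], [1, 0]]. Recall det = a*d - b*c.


For a 2x2 matrix [[a, b], [c, d]], det = a*d - b*c.
a = -6, b = 9, c = 1, d = 0
a*d = -6 * 0 = 0
b*c = 9 * 1 = 9
det = 0 - 9 = -9

-9


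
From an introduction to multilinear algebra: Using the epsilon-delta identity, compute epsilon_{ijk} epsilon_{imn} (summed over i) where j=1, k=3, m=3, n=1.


Using the identity: epsilon_{ijk} epsilon_{imn} = delta_{jm} delta_{kn} - delta_{jn} delta_{km}.
delta_{13} = 0
delta_{31} = 0
delta_{11} = 1
delta_{33} = 1
Result = 0 * 0 - 1 * 1 = 0 - 1 = -1

-1


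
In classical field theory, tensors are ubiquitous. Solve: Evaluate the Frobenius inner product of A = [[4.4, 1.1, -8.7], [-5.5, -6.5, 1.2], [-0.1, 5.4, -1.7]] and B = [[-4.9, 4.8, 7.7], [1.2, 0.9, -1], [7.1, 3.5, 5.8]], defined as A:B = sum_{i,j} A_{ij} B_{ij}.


A:B = sum over all i,j of A_{ij} * B_{ij}.
Row 1: 4.4*-4.9=-21.56, 1.1*4.8=5.28, -8.7*7.7=-66.99 => row sum = -83.27
Row 2: -5.5*1.2=-6.6, -6.5*0.9=-5.85, 1.2*-1=-1.2 => row sum = -13.65
Row 3: -0.1*7.1=-0.71, 5.4*3.5=18.9, -1.7*5.8=-9.86 => row sum = 8.33
Total = -83.27 + -13.65 + 8.33 = -88.59

-88.59


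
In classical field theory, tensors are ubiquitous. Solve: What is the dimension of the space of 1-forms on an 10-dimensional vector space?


The dimension of the space of p-forms on an n-dimensional space is C(n, p).
n = 10, p = 1
C(10, 1) = 10! / (1! * 9!) = 10

10


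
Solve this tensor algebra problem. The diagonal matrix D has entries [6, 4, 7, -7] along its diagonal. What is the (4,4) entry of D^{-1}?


For a diagonal matrix, the inverse has entries (D^{-1})_{ii} = 1/d_{ii}.
The diagonal entries are: d_{11} = 6, d_{22} = 4, d_{33} = 7, d_{44} = -7
We need (D^{-1})_{44} = 1/d_{44} = 1/-7 = -1/7

-1/7


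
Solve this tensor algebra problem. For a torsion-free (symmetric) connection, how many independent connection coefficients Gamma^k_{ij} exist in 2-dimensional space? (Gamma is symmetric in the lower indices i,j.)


Christoffel symbols Gamma^k_{ij} are symmetric in i,j, so there are d * d(d+1)/2 independent symbols.
d = 2
d(d+1)/2 = 2 * 3 / 2 = 3
Total = 2 * 3 = 6

6


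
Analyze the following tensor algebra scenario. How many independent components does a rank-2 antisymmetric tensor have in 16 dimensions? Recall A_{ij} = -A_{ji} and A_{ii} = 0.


An antisymmetric rank-2 tensor satisfies A_{ij} = -A_{ji}, so diagonal entries are zero.
The independent components are the upper-triangular entries: C(n, 2) = n(n-1)/2.
n = 16
C(16, 2) = 16 * 15 / 2 = 240 / 2 = 120

120


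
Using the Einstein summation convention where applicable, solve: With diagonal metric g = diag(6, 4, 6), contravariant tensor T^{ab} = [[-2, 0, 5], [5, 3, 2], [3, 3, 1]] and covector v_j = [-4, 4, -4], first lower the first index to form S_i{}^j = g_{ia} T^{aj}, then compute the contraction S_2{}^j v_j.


Step 1: lower the first index. For a diagonal metric, g_{ia} T^{aj} = g_{ii} T^{ij} (no sum on i).
g_{22} = 4
S_2{}^1 = 4 * T^{21} = 4 * 5 = 20
S_2{}^2 = 4 * T^{22} = 4 * 3 = 12
S_2{}^3 = 4 * T^{23} = 4 * 2 = 8
Step 2: contract S_2{}^j with v_j.
S_2{}^1 * v_1 = 20 * -4 = -80
S_2{}^2 * v_2 = 12 * 4 = 48
S_2{}^3 * v_3 = 8 * -4 = -32
Result = -80 + 48 + -32 = -64

-64


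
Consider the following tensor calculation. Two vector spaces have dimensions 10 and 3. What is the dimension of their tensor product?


The dimension of a tensor product is the product of dimensions.
dim(V) = 10, dim(W) = 3
dim(V (x) W) = 10 * 3 = 30

30


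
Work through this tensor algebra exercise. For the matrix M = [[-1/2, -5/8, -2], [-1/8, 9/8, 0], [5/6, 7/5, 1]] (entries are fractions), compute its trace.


The trace is the sum of diagonal entries.
Diagonal: M[1,1] = -1/2, M[2,2] = 9/8, M[3,3] = 1
Tr(M) = -1/2 + 9/8 + 1
Computing step by step:
After adding M[1,1]: -1/2
After adding M[2,2]: 5/8
After adding M[3,3]: 13/8
Tr(M) = 13/8

13/8


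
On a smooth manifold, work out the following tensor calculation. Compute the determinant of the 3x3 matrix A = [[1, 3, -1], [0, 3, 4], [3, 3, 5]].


Expanding along the first row, det(A) = a11*M_11 - a12*M_12 + a13*M_13, where M_1j is the (1,j) minor.
Minor M_11 = 3*5 - 4*3 = 3
Minor M_12 = 0*5 - 4*3 = -12
Minor M_13 = 0*3 - 3*3 = -9
det = 1*(3) - 3*(-12) + -1*(-9)
    = 3 - -36 + 9
    = 48

48


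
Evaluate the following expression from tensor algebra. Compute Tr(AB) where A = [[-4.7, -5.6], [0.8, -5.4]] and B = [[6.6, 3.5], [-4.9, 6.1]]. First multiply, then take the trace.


Tr(AB) = sum_i (AB)_{ii} where (AB)_{ii} = sum_k A_{ik} B_{ki}.
(AB)_{11} = -4.7*6.6 + -5.6*-4.9 = -3.58
(AB)_{22} = 0.8*3.5 + -5.4*6.1 = -30.14
Tr(AB) = -3.58 + -30.14 = -33.72

-33.72


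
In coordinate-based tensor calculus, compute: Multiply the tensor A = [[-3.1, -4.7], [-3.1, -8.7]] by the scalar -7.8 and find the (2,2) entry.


Scalar multiplication: (cA)_{ij} = c * A_{ij}.
c = -7.8
A_{22} = -8.7
(cA)_{22} = -7.8 * -8.7 = 67.86

67.86


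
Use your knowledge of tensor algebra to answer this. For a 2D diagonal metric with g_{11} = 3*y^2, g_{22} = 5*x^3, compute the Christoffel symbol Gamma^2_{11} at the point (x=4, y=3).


For a diagonal metric, Gamma^k_{ij} = (1/2) g^{kk} (dg_{ik}/dx_j + dg_{jk}/dx_i - dg_{ij}/dx_k).
The metric is diagonal, so g_{ab} = 0 for a != b.
At the given point: g_{11} = 27, g_{22} = 320
g^{22} = 1/320
dg_{12}/dx_1 = 0 (off-diagonal)
dg_{12}/dx_1 = 0 (off-diagonal)
dg_{11}/dx_2 = dg_{11}/dx_2 = 18
Numerator = 0 + 0 - 18 = -18
Gamma^2_{11} = -18 / (2 * 320) = -9/320

-9/320


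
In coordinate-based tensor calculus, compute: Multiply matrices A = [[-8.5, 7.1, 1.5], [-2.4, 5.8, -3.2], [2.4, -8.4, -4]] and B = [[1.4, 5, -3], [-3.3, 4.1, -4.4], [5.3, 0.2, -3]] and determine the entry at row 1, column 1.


(AB)_{ij} = sum_k A_{ik} B_{kj}.
For i=1, j=1:
A_{11} * B_{11} = -8.5 * 1.4 = -11.9
A_{12} * B_{21} = 7.1 * -3.3 = -23.43
A_{13} * B_{31} = 1.5 * 5.3 = 7.95
Sum = -11.9 + -23.43 + 7.95 = -27.38

-27.38


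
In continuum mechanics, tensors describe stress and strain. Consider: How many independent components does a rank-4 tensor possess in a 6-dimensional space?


The number of components of a rank-r tensor in d dimensions is d^r.
Here d = 6 and r = 4.
6^4 = 1296

1296


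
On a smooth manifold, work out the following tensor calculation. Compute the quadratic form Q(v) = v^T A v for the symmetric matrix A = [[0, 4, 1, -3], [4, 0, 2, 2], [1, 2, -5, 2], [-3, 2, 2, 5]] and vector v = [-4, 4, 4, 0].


First compute Av:
(Av)_1 = 0*-4 + 4*4 + 1*4 + -3*0 = 20
(Av)_2 = 4*-4 + 0*4 + 2*4 + 2*0 = -8
(Av)_3 = 1*-4 + 2*4 + -5*4 + 2*0 = -16
(Av)_4 = -3*-4 + 2*4 + 2*4 + 5*0 = 28
Av = [20, -8, -16, 28]
Then v^T (Av) = -4*20 + 4*-8 + 4*-16 + 0*28
= -80 + -32 + -64 + 0 = -176

-176


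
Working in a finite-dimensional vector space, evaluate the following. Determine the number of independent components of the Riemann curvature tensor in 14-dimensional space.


The Riemann tensor in d dimensions has d^2(d^2 - 1)/12 independent components.
d = 14, so d^2 = 196
d^2 - 1 = 195
d^2(d^2 - 1) = 196 * 195 = 38220
Divide by 12: 38220 / 12 = 3185

3185


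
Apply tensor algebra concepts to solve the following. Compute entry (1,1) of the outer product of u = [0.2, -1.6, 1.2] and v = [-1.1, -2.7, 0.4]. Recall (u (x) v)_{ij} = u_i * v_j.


The outer product entry T_{ij} = u_i * v_j.
We need i=1, j=1.
u_1 = 0.2, v_1 = -1.1
T_{1,1} = 0.2 * -1.1 = -0.22

-0.22


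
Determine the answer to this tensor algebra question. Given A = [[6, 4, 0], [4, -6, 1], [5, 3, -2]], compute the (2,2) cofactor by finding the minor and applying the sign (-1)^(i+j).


To find cofactor C_{22}, delete row 2 and column 2.
The resulting 2x2 submatrix is: [[6, 0], [5, -2]]
Minor M_{22} = 6*-2 - 0*5
  = -12 - 0 = -12
Sign = (-1)^(2+2) = (-1)^4 = 1
Cofactor C_{22} = 1 * -12 = -12

-12


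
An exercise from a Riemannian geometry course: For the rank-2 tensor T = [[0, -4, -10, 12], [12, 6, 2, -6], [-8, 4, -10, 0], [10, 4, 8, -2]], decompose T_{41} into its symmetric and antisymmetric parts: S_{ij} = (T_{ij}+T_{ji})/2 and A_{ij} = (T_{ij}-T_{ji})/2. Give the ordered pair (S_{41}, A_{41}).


T_{41} = 10
T_{14} = 12
S_{41} = (10 + 12)/2 = 22/2 = 11
A_{41} = (10 - 12)/2 = -2/2 = -1
Check: S + A = 11 + -1 = 10 = T_{41}.

(11, -1)


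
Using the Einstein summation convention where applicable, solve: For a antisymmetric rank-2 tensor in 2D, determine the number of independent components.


A antisymmetric rank-2 tensor in d dimensions has d(d-1)/2 independent components.
d = 2
d(d-1)/2 = 2 * 1 / 2 = 2 / 2 = 1

1


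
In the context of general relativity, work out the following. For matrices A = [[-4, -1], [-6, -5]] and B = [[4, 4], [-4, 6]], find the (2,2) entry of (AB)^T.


(AB)^T_{ij} = (AB)_{ji} = sum_k A_{jk} B_{ki}.
For i=2, j=2 we need (AB)_{22}:
A_{21} * B_{12} = -6 * 4 = -24
A_{22} * B_{22} = -5 * 6 = -30
Sum = -24 + -30 = -54

-54


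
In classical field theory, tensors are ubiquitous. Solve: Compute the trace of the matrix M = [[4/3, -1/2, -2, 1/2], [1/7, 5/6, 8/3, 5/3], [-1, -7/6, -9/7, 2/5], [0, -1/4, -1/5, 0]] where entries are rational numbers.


The trace is the sum of diagonal entries.
Diagonal: M[1,1] = 4/3, M[2,2] = 5/6, M[3,3] = -9/7, M[4,4] = 0
Tr(M) = 4/3 + 5/6 + -9/7 + 0
Computing step by step:
After adding M[1,1]: 4/3
After adding M[2,2]: 13/6
After adding M[3,3]: 37/42
After adding M[4,4]: 37/42
Tr(M) = 37/42

37/42


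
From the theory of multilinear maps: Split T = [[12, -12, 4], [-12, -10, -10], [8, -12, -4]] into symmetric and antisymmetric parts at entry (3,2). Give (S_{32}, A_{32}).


T_{32} = -12
T_{23} = -10
S_{32} = (-12 + -10)/2 = -22/2 = -11
A_{32} = (-12 - -10)/2 = -2/2 = -1
Check: S + A = -11 + -1 = -12 = T_{32}.

(-11, -1)


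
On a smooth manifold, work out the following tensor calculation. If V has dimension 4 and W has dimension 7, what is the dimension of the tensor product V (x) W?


The dimension of a tensor product is the product of dimensions.
dim(V) = 4, dim(W) = 7
dim(V (x) W) = 4 * 7 = 28

28


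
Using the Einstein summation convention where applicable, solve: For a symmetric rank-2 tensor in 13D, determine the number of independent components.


A symmetric rank-2 tensor in d dimensions has d(d+1)/2 independent components.
d = 13
d(d+1)/2 = 13 * 14 / 2 = 182 / 2 = 91

91


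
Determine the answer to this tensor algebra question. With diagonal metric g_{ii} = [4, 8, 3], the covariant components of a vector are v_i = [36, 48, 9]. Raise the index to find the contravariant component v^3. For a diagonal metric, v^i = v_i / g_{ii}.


To raise an index with a diagonal metric: v^i = v_i / g_{ii}.
For index 3: v_3 = 9, g_{33} = 3
v^3 = 9 / 3 = 3

3


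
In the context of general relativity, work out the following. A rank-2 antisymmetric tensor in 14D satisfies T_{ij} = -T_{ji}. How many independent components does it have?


An antisymmetric rank-2 tensor satisfies A_{ij} = -A_{ji}, so diagonal entries are zero.
The independent components are the upper-triangular entries: C(n, 2) = n(n-1)/2.
n = 14
C(14, 2) = 14 * 13 / 2 = 182 / 2 = 91

91


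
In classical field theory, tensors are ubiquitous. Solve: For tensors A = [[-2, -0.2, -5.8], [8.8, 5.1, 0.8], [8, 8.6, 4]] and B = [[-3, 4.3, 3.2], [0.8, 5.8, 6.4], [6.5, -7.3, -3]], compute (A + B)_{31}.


Tensor addition is component-wise: (A + B)_{ij} = A_{ij} + B_{ij}.
A_{31} = 8
B_{31} = 6.5
(A + B)_{31} = 8 + 6.5 = 14.5

14.5


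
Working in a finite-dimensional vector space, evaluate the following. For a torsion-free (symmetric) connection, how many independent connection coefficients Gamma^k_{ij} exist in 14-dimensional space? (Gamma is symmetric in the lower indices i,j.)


Christoffel symbols Gamma^k_{ij} are symmetric in i,j, so there are d * d(d+1)/2 independent symbols.
d = 14
d(d+1)/2 = 14 * 15 / 2 = 105
Total = 14 * 105 = 1470

1470


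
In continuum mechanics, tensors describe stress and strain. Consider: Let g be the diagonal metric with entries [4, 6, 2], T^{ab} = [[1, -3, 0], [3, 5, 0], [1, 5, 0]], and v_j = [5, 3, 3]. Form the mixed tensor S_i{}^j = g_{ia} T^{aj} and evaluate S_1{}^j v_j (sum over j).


Step 1: lower the first index. For a diagonal metric, g_{ia} T^{aj} = g_{ii} T^{ij} (no sum on i).
g_{11} = 4
S_1{}^1 = 4 * T^{11} = 4 * 1 = 4
S_1{}^2 = 4 * T^{12} = 4 * -3 = -12
S_1{}^3 = 4 * T^{13} = 4 * 0 = 0
Step 2: contract S_1{}^j with v_j.
S_1{}^1 * v_1 = 4 * 5 = 20
S_1{}^2 * v_2 = -12 * 3 = -36
S_1{}^3 * v_3 = 0 * 3 = 0
Result = 20 + -36 + 0 = -16

-16


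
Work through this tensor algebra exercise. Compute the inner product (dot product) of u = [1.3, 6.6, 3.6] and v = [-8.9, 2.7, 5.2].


The inner product u . v = sum of u_i * v_i.
Term-by-term: 1.3 * -8.9, 6.6 * 2.7, 3.6 * 5.2
Products: -11.57, 17.82, 18.72
Sum = -11.57 + 17.82 + 18.72 = 24.97

24.97


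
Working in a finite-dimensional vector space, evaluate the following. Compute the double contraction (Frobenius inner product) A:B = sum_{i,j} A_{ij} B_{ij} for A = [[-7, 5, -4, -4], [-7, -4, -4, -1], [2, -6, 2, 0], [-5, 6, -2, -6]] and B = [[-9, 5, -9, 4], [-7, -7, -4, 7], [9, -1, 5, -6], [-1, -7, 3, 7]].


A:B = sum over all i,j of A_{ij} * B_{ij}.
Row 1: -7*-9=63, 5*5=25, -4*-9=36, -4*4=-16 => row sum = 108
Row 2: -7*-7=49, -4*-7=28, -4*-4=16, -1*7=-7 => row sum = 86
Row 3: 2*9=18, -6*-1=6, 2*5=10, 0*-6=0 => row sum = 34
Row 4: -5*-1=5, 6*-7=-42, -2*3=-6, -6*7=-42 => row sum = -85
Total = 108 + 86 + 34 + -85 = 143

143


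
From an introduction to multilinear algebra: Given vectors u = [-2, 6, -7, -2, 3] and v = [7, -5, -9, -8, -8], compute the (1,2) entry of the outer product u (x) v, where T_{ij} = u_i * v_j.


The outer product entry T_{ij} = u_i * v_j.
We need i=1, j=2.
u_1 = -2, v_2 = -5
T_{1,2} = -2 * -5 = 10

10


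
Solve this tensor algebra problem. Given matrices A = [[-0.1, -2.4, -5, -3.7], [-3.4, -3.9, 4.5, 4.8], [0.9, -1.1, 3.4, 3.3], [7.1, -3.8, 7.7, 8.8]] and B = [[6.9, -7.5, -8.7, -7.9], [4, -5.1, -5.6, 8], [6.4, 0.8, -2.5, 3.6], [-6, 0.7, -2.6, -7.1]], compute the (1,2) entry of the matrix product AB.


(AB)_{ij} = sum_k A_{ik} B_{kj}.
For i=1, j=2:
A_{11} * B_{12} = -0.1 * -7.5 = 0.75
A_{12} * B_{22} = -2.4 * -5.1 = 12.24
A_{13} * B_{32} = -5 * 0.8 = -4
A_{14} * B_{42} = -3.7 * 0.7 = -2.59
Sum = 0.75 + 12.24 + -4 + -2.59 = 6.4

6.4


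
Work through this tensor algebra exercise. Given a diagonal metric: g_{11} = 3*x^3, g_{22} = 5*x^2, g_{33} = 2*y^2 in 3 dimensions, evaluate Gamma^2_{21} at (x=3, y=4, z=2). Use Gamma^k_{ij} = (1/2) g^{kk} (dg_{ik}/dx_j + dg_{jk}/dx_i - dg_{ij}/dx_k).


For a diagonal metric, Gamma^k_{ij} = (1/2) g^{kk} (dg_{ik}/dx_j + dg_{jk}/dx_i - dg_{ij}/dx_k).
The metric is diagonal, so g_{ab} = 0 for a != b.
At the given point: g_{11} = 81, g_{22} = 45, g_{33} = 32
g^{22} = 1/45
dg_{22}/dx_1 = dg_{22}/dx_1 = 30
dg_{12}/dx_2 = 0 (off-diagonal)
dg_{21}/dx_2 = 0 (off-diagonal)
Numerator = 30 + 0 - 0 = 30
Gamma^2_{21} = 30 / (2 * 45) = 1/3

1/3


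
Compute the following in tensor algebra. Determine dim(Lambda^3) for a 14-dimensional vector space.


The dimension of the space of p-forms on an n-dimensional space is C(n, p).
n = 14, p = 3
C(14, 3) = 14! / (3! * 11!) = 364

364


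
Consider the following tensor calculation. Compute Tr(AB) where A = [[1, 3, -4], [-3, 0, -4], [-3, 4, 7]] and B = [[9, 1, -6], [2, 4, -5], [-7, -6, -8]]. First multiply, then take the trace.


Tr(AB) = sum_i (AB)_{ii} where (AB)_{ii} = sum_k A_{ik} B_{ki}.
(AB)_{11} = 1*9 + 3*2 + -4*-7 = 43
(AB)_{22} = -3*1 + 0*4 + -4*-6 = 21
(AB)_{33} = -3*-6 + 4*-5 + 7*-8 = -58
Tr(AB) = 43 + 21 + -58 = 6

6


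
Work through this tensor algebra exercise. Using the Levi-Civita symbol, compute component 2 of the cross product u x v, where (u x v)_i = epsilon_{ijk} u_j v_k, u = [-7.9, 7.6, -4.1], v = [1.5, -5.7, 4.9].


(u x v)_2 = sum_{j,k} epsilon_{2jk} u_j v_k. Only permutations of (1,2,3) contribute; the two non-zero terms are:
eps_{213} u_1 v_3 = -1 * -7.9 * 4.9 = 38.71
eps_{231} u_3 v_1 = 1 * -4.1 * 1.5 = -6.15
(u x v)_2 = 32.56

32.56


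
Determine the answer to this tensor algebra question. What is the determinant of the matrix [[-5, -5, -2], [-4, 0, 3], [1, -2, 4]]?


Expanding along the first row, det(A) = a11*M_11 - a12*M_12 + a13*M_13, where M_1j is the (1,j) minor.
Minor M_11 = 0*4 - 3*-2 = 6
Minor M_12 = -4*4 - 3*1 = -19
Minor M_13 = -4*-2 - 0*1 = 8
det = -5*(6) - -5*(-19) + -2*(8)
    = -30 - 95 + -16
    = -141

-141


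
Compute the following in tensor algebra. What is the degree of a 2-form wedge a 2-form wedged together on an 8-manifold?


The degree of a wedge product is the sum of the degrees of the individual forms.
Degrees: 2, 2
Total degree = 2 + 2 = 4

4


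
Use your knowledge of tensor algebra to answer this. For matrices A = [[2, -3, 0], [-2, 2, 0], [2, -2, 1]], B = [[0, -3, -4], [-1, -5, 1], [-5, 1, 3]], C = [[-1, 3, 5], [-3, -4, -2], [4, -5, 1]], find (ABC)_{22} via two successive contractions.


(ABC)_{22} = sum_m (AB)_{2m} C_{m2}. First compute row 2 of AB.
(AB)_{21} = -2*0 + 2*-1 + 0*-5 = -2
(AB)_{22} = -2*-3 + 2*-5 + 0*1 = -4
(AB)_{23} = -2*-4 + 2*1 + 0*3 = 10
Now contract with column 2 of C:
(AB)_{21} * C_{12} = -2 * 3 = -6
(AB)_{22} * C_{22} = -4 * -4 = 16
(AB)_{23} * C_{32} = 10 * -5 = -50
(ABC)_{22} = -6 + 16 + -50 = -40

-40


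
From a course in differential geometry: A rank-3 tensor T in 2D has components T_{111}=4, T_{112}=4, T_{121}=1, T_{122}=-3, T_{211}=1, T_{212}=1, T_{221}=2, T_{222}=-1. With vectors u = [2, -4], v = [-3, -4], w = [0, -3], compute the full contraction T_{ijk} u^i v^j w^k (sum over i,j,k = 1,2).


S = sum over i,j,k of T_{ijk} u_i v_j w_k. Expanding all 8 terms:
T_{111}*u_1*v_1*w_1 = 4*2*-3*0 = 0  (running total: 0)
T_{112}*u_1*v_1*w_2 = 4*2*-3*-3 = 72  (running total: 72)
T_{121}*u_1*v_2*w_1 = 1*2*-4*0 = 0  (running total: 72)
T_{122}*u_1*v_2*w_2 = -3*2*-4*-3 = -72  (running total: 0)
T_{211}*u_2*v_1*w_1 = 1*-4*-3*0 = 0  (running total: 0)
T_{212}*u_2*v_1*w_2 = 1*-4*-3*-3 = -36  (running total: -36)
T_{221}*u_2*v_2*w_1 = 2*-4*-4*0 = 0  (running total: -36)
T_{222}*u_2*v_2*w_2 = -1*-4*-4*-3 = 48  (running total: 12)
S = 12

12


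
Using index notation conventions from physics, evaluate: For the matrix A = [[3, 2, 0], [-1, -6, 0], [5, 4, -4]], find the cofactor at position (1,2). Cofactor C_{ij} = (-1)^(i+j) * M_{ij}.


To find cofactor C_{12}, delete row 1 and column 2.
The resulting 2x2 submatrix is: [[-1, 0], [5, -4]]
Minor M_{12} = -1*-4 - 0*5
  = 4 - 0 = 4
Sign = (-1)^(1+2) = (-1)^3 = -1
Cofactor C_{12} = -1 * 4 = -4

-4


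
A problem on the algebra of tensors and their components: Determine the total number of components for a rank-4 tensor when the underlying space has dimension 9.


The number of components of a rank-r tensor in d dimensions is d^r.
Here d = 9 and r = 4.
9^4 = 6561

6561


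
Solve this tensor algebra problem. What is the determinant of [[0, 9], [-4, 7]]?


For a 2x2 matrix [[a, b], [c, d]], det = a*d - b*c.
a = 0, b = 9, c = -4, d = 7
a*d = 0 * 7 = 0
b*c = 9 * -4 = -36
det = 0 - -36 = 36

36


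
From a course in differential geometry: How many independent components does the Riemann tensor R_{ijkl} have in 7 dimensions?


The Riemann tensor in d dimensions has d^2(d^2 - 1)/12 independent components.
d = 7, so d^2 = 49
d^2 - 1 = 48
d^2(d^2 - 1) = 49 * 48 = 2352
Divide by 12: 2352 / 12 = 196

196


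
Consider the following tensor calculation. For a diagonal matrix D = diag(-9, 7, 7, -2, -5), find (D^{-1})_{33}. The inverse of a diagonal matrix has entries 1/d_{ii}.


For a diagonal matrix, the inverse has entries (D^{-1})_{ii} = 1/d_{ii}.
The diagonal entries are: d_{11} = -9, d_{22} = 7, d_{33} = 7, d_{44} = -2, d_{55} = -5
We need (D^{-1})_{33} = 1/d_{33} = 1/7 = 1/7

1/7


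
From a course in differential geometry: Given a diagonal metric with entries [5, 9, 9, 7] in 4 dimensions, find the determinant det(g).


For a diagonal metric, the determinant is the product of diagonal entries.
Diagonal entries: 5, 9, 9, 7
det(g) = 5 * 9 * 9 * 7 = 2835

2835


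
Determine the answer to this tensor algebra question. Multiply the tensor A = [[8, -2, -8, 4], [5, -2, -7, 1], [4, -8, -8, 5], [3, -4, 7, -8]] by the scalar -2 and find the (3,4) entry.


Scalar multiplication: (cA)_{ij} = c * A_{ij}.
c = -2
A_{34} = 5
(cA)_{34} = -2 * 5 = -10

-10


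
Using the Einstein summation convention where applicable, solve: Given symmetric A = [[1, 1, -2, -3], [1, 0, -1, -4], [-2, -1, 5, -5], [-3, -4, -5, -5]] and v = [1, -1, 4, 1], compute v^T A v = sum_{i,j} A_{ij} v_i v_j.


First compute Av:
(Av)_1 = 1*1 + 1*-1 + -2*4 + -3*1 = -11
(Av)_2 = 1*1 + 0*-1 + -1*4 + -4*1 = -7
(Av)_3 = -2*1 + -1*-1 + 5*4 + -5*1 = 14
(Av)_4 = -3*1 + -4*-1 + -5*4 + -5*1 = -24
Av = [-11, -7, 14, -24]
Then v^T (Av) = 1*-11 + -1*-7 + 4*14 + 1*-24
= -11 + 7 + 56 + -24 = 28

28


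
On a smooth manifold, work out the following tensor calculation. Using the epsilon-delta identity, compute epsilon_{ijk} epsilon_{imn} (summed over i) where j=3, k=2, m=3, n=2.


Using the identity: epsilon_{ijk} epsilon_{imn} = delta_{jm} delta_{kn} - delta_{jn} delta_{km}.
delta_{33} = 1
delta_{22} = 1
delta_{32} = 0
delta_{23} = 0
Result = 1 * 1 - 0 * 0 = 1 - 0 = 1

1


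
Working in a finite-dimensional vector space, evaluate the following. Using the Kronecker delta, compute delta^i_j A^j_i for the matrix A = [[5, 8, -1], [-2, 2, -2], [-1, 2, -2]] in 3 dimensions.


The contraction (trace) of a rank-2 tensor is the sum of its diagonal elements.
Diagonal entries: A[1,1] = 5, A[2,2] = 2, A[3,3] = -2
Tr(A) = 5 + 2 + -2 = 5

5


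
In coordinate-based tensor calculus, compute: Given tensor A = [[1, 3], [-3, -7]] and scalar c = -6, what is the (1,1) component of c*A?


Scalar multiplication: (cA)_{ij} = c * A_{ij}.
c = -6
A_{11} = 1
(cA)_{11} = -6 * 1 = -6

-6


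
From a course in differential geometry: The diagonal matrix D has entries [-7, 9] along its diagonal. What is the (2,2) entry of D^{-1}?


For a diagonal matrix, the inverse has entries (D^{-1})_{ii} = 1/d_{ii}.
The diagonal entries are: d_{11} = -7, d_{22} = 9
We need (D^{-1})_{22} = 1/d_{22} = 1/9 = 1/9

1/9


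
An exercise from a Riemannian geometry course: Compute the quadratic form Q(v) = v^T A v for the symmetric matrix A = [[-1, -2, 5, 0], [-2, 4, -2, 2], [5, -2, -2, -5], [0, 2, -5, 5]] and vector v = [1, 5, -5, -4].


First compute Av:
(Av)_1 = -1*1 + -2*5 + 5*-5 + 0*-4 = -36
(Av)_2 = -2*1 + 4*5 + -2*-5 + 2*-4 = 20
(Av)_3 = 5*1 + -2*5 + -2*-5 + -5*-4 = 25
(Av)_4 = 0*1 + 2*5 + -5*-5 + 5*-4 = 15
Av = [-36, 20, 25, 15]
Then v^T (Av) = 1*-36 + 5*20 + -5*25 + -4*15
= -36 + 100 + -125 + -60 = -121

-121


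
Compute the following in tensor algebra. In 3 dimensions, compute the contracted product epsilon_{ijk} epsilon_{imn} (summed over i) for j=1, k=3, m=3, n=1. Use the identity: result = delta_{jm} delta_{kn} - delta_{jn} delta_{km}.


Using the identity: epsilon_{ijk} epsilon_{imn} = delta_{jm} delta_{kn} - delta_{jn} delta_{km}.
delta_{13} = 0
delta_{31} = 0
delta_{11} = 1
delta_{33} = 1
Result = 0 * 0 - 1 * 1 = 0 - 1 = -1

-1


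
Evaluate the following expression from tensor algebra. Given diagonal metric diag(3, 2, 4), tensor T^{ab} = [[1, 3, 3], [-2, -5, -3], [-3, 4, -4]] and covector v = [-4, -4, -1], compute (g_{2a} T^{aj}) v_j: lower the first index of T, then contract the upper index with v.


Step 1: lower the first index. For a diagonal metric, g_{ia} T^{aj} = g_{ii} T^{ij} (no sum on i).
g_{22} = 2
S_2{}^1 = 2 * T^{21} = 2 * -2 = -4
S_2{}^2 = 2 * T^{22} = 2 * -5 = -10
S_2{}^3 = 2 * T^{23} = 2 * -3 = -6
Step 2: contract S_2{}^j with v_j.
S_2{}^1 * v_1 = -4 * -4 = 16
S_2{}^2 * v_2 = -10 * -4 = 40
S_2{}^3 * v_3 = -6 * -1 = 6
Result = 16 + 40 + 6 = 62

62


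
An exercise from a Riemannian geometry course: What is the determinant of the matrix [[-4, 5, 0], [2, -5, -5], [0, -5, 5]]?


Expanding along the first row, det(A) = a11*M_11 - a12*M_12 + a13*M_13, where M_1j is the (1,j) minor.
Minor M_11 = -5*5 - -5*-5 = -50
Minor M_12 = 2*5 - -5*0 = 10
Minor M_13 = 2*-5 - -5*0 = -10
det = -4*(-50) - 5*(10) + 0*(-10)
    = 200 - 50 + 0
    = 150

150


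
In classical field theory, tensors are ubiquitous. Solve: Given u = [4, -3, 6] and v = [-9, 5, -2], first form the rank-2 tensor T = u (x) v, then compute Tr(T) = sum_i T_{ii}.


The outer product gives T_{ij} = u_i v_j.
The trace (contraction) is Tr(T) = sum_i T_{ii} = sum_i u_i v_i.
Diagonal entries:
T_{11} = u_1 * v_1 = 4 * -9 = -36
T_{22} = u_2 * v_2 = -3 * 5 = -15
T_{33} = u_3 * v_3 = 6 * -2 = -12
Tr(T) = -36 + -15 + -12 = -63

-63


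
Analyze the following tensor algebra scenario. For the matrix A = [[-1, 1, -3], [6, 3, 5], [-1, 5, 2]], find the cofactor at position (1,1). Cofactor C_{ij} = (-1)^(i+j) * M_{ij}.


To find cofactor C_{11}, delete row 1 and column 1.
The resulting 2x2 submatrix is: [[3, 5], [5, 2]]
Minor M_{11} = 3*2 - 5*5
  = 6 - 25 = -19
Sign = (-1)^(1+1) = (-1)^2 = 1
Cofactor C_{11} = 1 * -19 = -19

-19


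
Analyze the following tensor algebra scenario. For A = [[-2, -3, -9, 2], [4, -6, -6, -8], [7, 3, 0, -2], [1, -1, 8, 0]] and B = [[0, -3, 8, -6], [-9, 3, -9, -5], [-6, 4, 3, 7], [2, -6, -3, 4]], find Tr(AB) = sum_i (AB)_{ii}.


Tr(AB) = sum_i (AB)_{ii} where (AB)_{ii} = sum_k A_{ik} B_{ki}.
(AB)_{11} = -2*0 + -3*-9 + -9*-6 + 2*2 = 85
(AB)_{22} = 4*-3 + -6*3 + -6*4 + -8*-6 = -6
(AB)_{33} = 7*8 + 3*-9 + 0*3 + -2*-3 = 35
(AB)_{44} = 1*-6 + -1*-5 + 8*7 + 0*4 = 55
Tr(AB) = 85 + -6 + 35 + 55 = 169

169


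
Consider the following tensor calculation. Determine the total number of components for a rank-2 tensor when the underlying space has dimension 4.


The number of components of a rank-r tensor in d dimensions is d^r.
Here d = 4 and r = 2.
4^2 = 16

16


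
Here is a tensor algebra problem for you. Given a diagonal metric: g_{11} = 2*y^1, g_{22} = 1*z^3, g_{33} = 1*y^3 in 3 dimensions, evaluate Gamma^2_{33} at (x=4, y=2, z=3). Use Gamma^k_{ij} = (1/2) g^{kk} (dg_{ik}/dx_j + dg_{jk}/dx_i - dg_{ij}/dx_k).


For a diagonal metric, Gamma^k_{ij} = (1/2) g^{kk} (dg_{ik}/dx_j + dg_{jk}/dx_i - dg_{ij}/dx_k).
The metric is diagonal, so g_{ab} = 0 for a != b.
At the given point: g_{11} = 4, g_{22} = 27, g_{33} = 8
g^{22} = 1/27
dg_{32}/dx_3 = 0 (off-diagonal)
dg_{32}/dx_3 = 0 (off-diagonal)
dg_{33}/dx_2 = dg_{33}/dx_2 = 12
Numerator = 0 + 0 - 12 = -12
Gamma^2_{33} = -12 / (2 * 27) = -2/9

-2/9


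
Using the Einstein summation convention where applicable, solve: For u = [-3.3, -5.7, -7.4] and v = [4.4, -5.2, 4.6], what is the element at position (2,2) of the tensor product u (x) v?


The outer product entry T_{ij} = u_i * v_j.
We need i=2, j=2.
u_2 = -5.7, v_2 = -5.2
T_{2,2} = -5.7 * -5.2 = 29.64

29.64


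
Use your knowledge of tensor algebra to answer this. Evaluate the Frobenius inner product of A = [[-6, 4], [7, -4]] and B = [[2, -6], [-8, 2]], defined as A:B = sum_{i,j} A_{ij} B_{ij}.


A:B = sum over all i,j of A_{ij} * B_{ij}.
Row 1: -6*2=-12, 4*-6=-24 => row sum = -36
Row 2: 7*-8=-56, -4*2=-8 => row sum = -64
Total = -36 + -64 = -100

-100


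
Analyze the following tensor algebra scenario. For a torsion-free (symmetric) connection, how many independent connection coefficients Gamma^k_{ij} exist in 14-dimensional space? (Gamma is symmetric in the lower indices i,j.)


Christoffel symbols Gamma^k_{ij} are symmetric in i,j, so there are d * d(d+1)/2 independent symbols.
d = 14
d(d+1)/2 = 14 * 15 / 2 = 105
Total = 14 * 105 = 1470

1470


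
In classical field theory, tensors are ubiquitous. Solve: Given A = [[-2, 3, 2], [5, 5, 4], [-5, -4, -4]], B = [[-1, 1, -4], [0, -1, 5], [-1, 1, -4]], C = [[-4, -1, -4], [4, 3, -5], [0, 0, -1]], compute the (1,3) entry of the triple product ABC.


(ABC)_{13} = sum_m (AB)_{1m} C_{m3}. First compute row 1 of AB.
(AB)_{11} = -2*-1 + 3*0 + 2*-1 = 0
(AB)_{12} = -2*1 + 3*-1 + 2*1 = -3
(AB)_{13} = -2*-4 + 3*5 + 2*-4 = 15
Now contract with column 3 of C:
(AB)_{11} * C_{13} = 0 * -4 = 0
(AB)_{12} * C_{23} = -3 * -5 = 15
(AB)_{13} * C_{33} = 15 * -1 = -15
(ABC)_{13} = 0 + 15 + -15 = 0

0


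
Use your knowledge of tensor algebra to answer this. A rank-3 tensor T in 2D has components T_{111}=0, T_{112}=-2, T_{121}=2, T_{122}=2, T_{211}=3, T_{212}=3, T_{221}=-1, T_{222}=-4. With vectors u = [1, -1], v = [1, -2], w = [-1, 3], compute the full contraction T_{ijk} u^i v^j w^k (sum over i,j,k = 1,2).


S = sum over i,j,k of T_{ijk} u_i v_j w_k. Expanding all 8 terms:
T_{111}*u_1*v_1*w_1 = 0*1*1*-1 = 0  (running total: 0)
T_{112}*u_1*v_1*w_2 = -2*1*1*3 = -6  (running total: -6)
T_{121}*u_1*v_2*w_1 = 2*1*-2*-1 = 4  (running total: -2)
T_{122}*u_1*v_2*w_2 = 2*1*-2*3 = -12  (running total: -14)
T_{211}*u_2*v_1*w_1 = 3*-1*1*-1 = 3  (running total: -11)
T_{212}*u_2*v_1*w_2 = 3*-1*1*3 = -9  (running total: -20)
T_{221}*u_2*v_2*w_1 = -1*-1*-2*-1 = 2  (running total: -18)
T_{222}*u_2*v_2*w_2 = -4*-1*-2*3 = -24  (running total: -42)
S = -42

-42


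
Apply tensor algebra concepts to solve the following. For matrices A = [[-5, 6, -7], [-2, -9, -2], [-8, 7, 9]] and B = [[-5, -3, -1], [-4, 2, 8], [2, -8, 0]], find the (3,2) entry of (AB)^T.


(AB)^T_{ij} = (AB)_{ji} = sum_k A_{jk} B_{ki}.
For i=3, j=2 we need (AB)_{23}:
A_{21} * B_{13} = -2 * -1 = 2
A_{22} * B_{23} = -9 * 8 = -72
A_{23} * B_{33} = -2 * 0 = 0
Sum = 2 + -72 + 0 = -70

-70


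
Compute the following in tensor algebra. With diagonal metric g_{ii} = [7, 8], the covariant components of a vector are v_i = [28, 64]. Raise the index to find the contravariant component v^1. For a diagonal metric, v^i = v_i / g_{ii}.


To raise an index with a diagonal metric: v^i = v_i / g_{ii}.
For index 1: v_1 = 28, g_{11} = 7
v^1 = 28 / 7 = 4

4


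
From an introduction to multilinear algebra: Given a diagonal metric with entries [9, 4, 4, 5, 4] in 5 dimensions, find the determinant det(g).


For a diagonal metric, the determinant is the product of diagonal entries.
Diagonal entries: 9, 4, 4, 5, 4
det(g) = 9 * 4 * 4 * 5 * 4 = 2880

2880


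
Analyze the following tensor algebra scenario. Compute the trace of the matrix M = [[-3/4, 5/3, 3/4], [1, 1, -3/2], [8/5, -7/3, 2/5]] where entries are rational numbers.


The trace is the sum of diagonal entries.
Diagonal: M[1,1] = -3/4, M[2,2] = 1, M[3,3] = 2/5
Tr(M) = -3/4 + 1 + 2/5
Computing step by step:
After adding M[1,1]: -3/4
After adding M[2,2]: 1/4
After adding M[3,3]: 13/20
Tr(M) = 13/20

13/20


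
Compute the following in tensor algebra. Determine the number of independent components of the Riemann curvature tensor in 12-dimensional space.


The Riemann tensor in d dimensions has d^2(d^2 - 1)/12 independent components.
d = 12, so d^2 = 144
d^2 - 1 = 143
d^2(d^2 - 1) = 144 * 143 = 20592
Divide by 12: 20592 / 12 = 1716

1716


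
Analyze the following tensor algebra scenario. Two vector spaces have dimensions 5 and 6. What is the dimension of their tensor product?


The dimension of a tensor product is the product of dimensions.
dim(V) = 5, dim(W) = 6
dim(V (x) W) = 5 * 6 = 30

30


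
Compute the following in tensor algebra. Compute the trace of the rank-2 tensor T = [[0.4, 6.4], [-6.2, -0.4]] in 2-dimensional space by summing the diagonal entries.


The contraction (trace) of a rank-2 tensor is the sum of its diagonal elements.
Diagonal entries: A[1,1] = 0.4, A[2,2] = -0.4
Tr(A) = 0.4 + -0.4 = 0

0


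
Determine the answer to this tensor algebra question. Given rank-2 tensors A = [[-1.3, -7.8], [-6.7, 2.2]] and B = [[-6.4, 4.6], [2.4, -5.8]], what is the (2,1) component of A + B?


Tensor addition is component-wise: (A + B)_{ij} = A_{ij} + B_{ij}.
A_{21} = -6.7
B_{21} = 2.4
(A + B)_{21} = -6.7 + 2.4 = -4.3

-4.3


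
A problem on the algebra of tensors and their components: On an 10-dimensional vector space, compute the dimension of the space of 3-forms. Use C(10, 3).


The dimension of the space of p-forms on an n-dimensional space is C(n, p).
n = 10, p = 3
C(10, 3) = 10! / (3! * 7!) = 120

120


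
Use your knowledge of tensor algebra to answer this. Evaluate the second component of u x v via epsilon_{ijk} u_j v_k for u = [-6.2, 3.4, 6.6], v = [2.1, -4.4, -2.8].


(u x v)_2 = sum_{j,k} epsilon_{2jk} u_j v_k. Only permutations of (1,2,3) contribute; the two non-zero terms are:
eps_{213} u_1 v_3 = -1 * -6.2 * -2.8 = -17.36
eps_{231} u_3 v_1 = 1 * 6.6 * 2.1 = 13.86
(u x v)_2 = -3.5

-3.5


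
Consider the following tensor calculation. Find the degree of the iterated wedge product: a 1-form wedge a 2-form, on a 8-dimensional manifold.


The degree of a wedge product is the sum of the degrees of the individual forms.
Degrees: 1, 2
Total degree = 1 + 2 = 3

3


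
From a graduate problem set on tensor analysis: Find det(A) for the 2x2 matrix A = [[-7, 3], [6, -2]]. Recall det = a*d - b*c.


For a 2x2 matrix [[a, b], [c, d]], det = a*d - b*c.
a = -7, b = 3, c = 6, d = -2
a*d = -7 * -2 = 14
b*c = 3 * 6 = 18
det = 14 - 18 = -4

-4


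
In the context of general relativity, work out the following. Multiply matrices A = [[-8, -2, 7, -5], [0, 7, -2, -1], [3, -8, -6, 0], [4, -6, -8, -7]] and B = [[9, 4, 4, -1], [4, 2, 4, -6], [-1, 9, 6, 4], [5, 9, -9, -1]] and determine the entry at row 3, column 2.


(AB)_{ij} = sum_k A_{ik} B_{kj}.
For i=3, j=2:
A_{31} * B_{12} = 3 * 4 = 12
A_{32} * B_{22} = -8 * 2 = -16
A_{33} * B_{32} = -6 * 9 = -54
A_{34} * B_{42} = 0 * 9 = 0
Sum = 12 + -16 + -54 + 0 = -58

-58


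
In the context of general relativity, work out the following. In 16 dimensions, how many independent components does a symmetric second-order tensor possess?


A symmetric rank-2 tensor in d dimensions has d(d+1)/2 independent components.
d = 16
d(d+1)/2 = 16 * 17 / 2 = 272 / 2 = 136

136


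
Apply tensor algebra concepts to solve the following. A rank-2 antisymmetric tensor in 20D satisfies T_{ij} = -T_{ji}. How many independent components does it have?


An antisymmetric rank-2 tensor satisfies A_{ij} = -A_{ji}, so diagonal entries are zero.
The independent components are the upper-triangular entries: C(n, 2) = n(n-1)/2.
n = 20
C(20, 2) = 20 * 19 / 2 = 380 / 2 = 190

190


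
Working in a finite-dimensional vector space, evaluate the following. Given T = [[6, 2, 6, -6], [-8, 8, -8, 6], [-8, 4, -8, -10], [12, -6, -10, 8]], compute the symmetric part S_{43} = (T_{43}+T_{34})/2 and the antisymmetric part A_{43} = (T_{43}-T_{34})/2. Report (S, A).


T_{43} = -10
T_{34} = -10
S_{43} = (-10 + -10)/2 = -20/2 = -10
A_{43} = (-10 - -10)/2 = 0/2 = 0
Check: S + A = -10 + 0 = -10 = T_{43}.

(-10, 0)


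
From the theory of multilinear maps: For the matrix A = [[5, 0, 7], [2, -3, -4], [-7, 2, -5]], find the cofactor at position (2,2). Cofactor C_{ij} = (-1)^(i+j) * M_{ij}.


To find cofactor C_{22}, delete row 2 and column 2.
The resulting 2x2 submatrix is: [[5, 7], [-7, -5]]
Minor M_{22} = 5*-5 - 7*-7
  = -25 - -49 = 24
Sign = (-1)^(2+2) = (-1)^4 = 1
Cofactor C_{22} = 1 * 24 = 24

24


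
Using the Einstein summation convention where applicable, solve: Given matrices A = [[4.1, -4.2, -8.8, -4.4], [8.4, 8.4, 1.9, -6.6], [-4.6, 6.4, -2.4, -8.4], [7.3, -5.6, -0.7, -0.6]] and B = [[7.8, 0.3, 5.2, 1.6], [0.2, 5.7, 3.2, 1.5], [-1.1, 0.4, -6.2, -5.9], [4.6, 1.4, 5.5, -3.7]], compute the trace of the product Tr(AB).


Tr(AB) = sum_i (AB)_{ii} where (AB)_{ii} = sum_k A_{ik} B_{ki}.
(AB)_{11} = 4.1*7.8 + -4.2*0.2 + -8.8*-1.1 + -4.4*4.6 = 20.58
(AB)_{22} = 8.4*0.3 + 8.4*5.7 + 1.9*0.4 + -6.6*1.4 = 41.92
(AB)_{33} = -4.6*5.2 + 6.4*3.2 + -2.4*-6.2 + -8.4*5.5 = -34.76
(AB)_{44} = 7.3*1.6 + -5.6*1.5 + -0.7*-5.9 + -0.6*-3.7 = 9.63
Tr(AB) = 20.58 + 41.92 + -34.76 + 9.63 = 37.37

37.37


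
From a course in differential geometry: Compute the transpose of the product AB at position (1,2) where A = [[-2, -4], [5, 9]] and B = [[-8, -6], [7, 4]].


(AB)^T_{ij} = (AB)_{ji} = sum_k A_{jk} B_{ki}.
For i=1, j=2 we need (AB)_{21}:
A_{21} * B_{11} = 5 * -8 = -40
A_{22} * B_{21} = 9 * 7 = 63
Sum = -40 + 63 = 23

23


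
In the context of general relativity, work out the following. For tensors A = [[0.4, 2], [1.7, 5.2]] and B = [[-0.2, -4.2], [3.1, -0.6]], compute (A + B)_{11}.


Tensor addition is component-wise: (A + B)_{ij} = A_{ij} + B_{ij}.
A_{11} = 0.4
B_{11} = -0.2
(A + B)_{11} = 0.4 + -0.2 = 0.2

0.2


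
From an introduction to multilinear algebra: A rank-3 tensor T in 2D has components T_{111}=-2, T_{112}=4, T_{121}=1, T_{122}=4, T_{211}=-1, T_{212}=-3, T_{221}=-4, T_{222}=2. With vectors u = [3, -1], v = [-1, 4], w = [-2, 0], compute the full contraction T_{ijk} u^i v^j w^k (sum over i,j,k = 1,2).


S = sum over i,j,k of T_{ijk} u_i v_j w_k. Expanding all 8 terms:
T_{111}*u_1*v_1*w_1 = -2*3*-1*-2 = -12  (running total: -12)
T_{112}*u_1*v_1*w_2 = 4*3*-1*0 = 0  (running total: -12)
T_{121}*u_1*v_2*w_1 = 1*3*4*-2 = -24  (running total: -36)
T_{122}*u_1*v_2*w_2 = 4*3*4*0 = 0  (running total: -36)
T_{211}*u_2*v_1*w_1 = -1*-1*-1*-2 = 2  (running total: -34)
T_{212}*u_2*v_1*w_2 = -3*-1*-1*0 = 0  (running total: -34)
T_{221}*u_2*v_2*w_1 = -4*-1*4*-2 = -32  (running total: -66)
T_{222}*u_2*v_2*w_2 = 2*-1*4*0 = 0  (running total: -66)
S = -66

-66


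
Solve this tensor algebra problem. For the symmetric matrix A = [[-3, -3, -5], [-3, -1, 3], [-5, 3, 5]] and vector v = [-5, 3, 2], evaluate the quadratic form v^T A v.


First compute Av:
(Av)_1 = -3*-5 + -3*3 + -5*2 = -4
(Av)_2 = -3*-5 + -1*3 + 3*2 = 18
(Av)_3 = -5*-5 + 3*3 + 5*2 = 44
Av = [-4, 18, 44]
Then v^T (Av) = -5*-4 + 3*18 + 2*44
= 20 + 54 + 88 = 162

162
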